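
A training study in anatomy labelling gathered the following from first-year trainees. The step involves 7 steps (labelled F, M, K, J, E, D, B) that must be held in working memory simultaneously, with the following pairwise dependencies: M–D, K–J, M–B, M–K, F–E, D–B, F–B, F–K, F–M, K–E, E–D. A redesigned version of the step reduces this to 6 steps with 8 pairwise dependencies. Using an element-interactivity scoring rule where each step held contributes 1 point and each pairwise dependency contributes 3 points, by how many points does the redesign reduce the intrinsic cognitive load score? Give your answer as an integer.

10

Original: 7 × 1 + 11 × 3 = 7 + 33 = 40.
Redesigned: 6 × 1 + 8 × 3 = 6 + 24 = 30.
Reduction = 40 − 30 = 10.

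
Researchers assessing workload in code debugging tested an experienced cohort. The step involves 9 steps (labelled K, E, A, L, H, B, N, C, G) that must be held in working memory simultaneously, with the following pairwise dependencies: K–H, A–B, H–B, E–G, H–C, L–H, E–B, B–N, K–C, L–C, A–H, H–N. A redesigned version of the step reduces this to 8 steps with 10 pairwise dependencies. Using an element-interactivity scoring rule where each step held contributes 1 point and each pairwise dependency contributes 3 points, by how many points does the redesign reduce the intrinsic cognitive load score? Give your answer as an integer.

7

Original: 9 × 1 + 12 × 3 = 9 + 36 = 45.
Redesigned: 8 × 1 + 10 × 3 = 8 + 30 = 38.
Reduction = 45 − 38 = 7.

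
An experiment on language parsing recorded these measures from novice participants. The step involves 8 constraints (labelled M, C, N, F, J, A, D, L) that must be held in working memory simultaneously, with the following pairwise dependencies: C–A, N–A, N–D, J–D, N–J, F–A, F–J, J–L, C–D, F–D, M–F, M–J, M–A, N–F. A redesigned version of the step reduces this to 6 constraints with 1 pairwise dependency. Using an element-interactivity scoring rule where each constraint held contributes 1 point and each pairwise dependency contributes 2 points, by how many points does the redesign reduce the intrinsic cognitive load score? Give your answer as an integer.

Original: 8 × 1 + 14 × 2 = 8 + 28 = 36.
Redesigned: 6 × 1 + 1 × 2 = 6 + 2 = 8.
Reduction = 36 − 8 = 28.

28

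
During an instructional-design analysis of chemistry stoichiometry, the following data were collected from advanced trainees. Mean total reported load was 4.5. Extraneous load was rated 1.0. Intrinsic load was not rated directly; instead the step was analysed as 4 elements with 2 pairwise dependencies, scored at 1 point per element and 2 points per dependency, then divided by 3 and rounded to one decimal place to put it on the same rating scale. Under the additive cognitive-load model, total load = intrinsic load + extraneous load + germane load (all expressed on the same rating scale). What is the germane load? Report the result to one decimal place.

Intrinsic (element-interactivity): (4 × 1 + 2 × 2) / 3 = 8 / 3 = 2.6667 → 2.7.
germane load = total − intrinsic − extraneous
             = 4.5 − 2.7 − 1.0 = 0.8.

0.8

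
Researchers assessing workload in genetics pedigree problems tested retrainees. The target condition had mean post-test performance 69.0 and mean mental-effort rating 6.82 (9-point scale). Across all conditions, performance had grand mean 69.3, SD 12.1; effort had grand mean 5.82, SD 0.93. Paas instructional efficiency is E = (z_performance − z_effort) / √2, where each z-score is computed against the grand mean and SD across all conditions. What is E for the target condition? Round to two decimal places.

-0.78

z_performance = (69.0 − 69.3) / 12.1 = -0.3000 / 12.1 = -0.0248.
z_effort = (6.82 − 5.82) / 0.93 = 1.0000 / 0.93 = 1.0753.
z_P − z_E = -0.0248 − 1.0753 = -1.1001.
E = -1.1001 / √2 = -1.1001 / 1.41421 = -0.7779 ≈ -0.78.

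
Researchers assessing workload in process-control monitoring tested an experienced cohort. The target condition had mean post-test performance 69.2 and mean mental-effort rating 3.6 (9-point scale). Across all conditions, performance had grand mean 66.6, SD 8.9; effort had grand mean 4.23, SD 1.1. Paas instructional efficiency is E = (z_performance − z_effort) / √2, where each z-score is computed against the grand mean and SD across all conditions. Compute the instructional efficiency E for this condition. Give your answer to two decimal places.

0.61

z_performance = (69.2 − 66.6) / 8.9 = 2.6000 / 8.9 = 0.2921.
z_effort = (3.6 − 4.23) / 1.1 = -0.6300 / 1.1 = -0.5727.
z_P − z_E = 0.2921 − (-0.5727) = 0.8648.
E = 0.8648 / √2 = 0.8648 / 1.41421 = 0.6115 ≈ 0.61.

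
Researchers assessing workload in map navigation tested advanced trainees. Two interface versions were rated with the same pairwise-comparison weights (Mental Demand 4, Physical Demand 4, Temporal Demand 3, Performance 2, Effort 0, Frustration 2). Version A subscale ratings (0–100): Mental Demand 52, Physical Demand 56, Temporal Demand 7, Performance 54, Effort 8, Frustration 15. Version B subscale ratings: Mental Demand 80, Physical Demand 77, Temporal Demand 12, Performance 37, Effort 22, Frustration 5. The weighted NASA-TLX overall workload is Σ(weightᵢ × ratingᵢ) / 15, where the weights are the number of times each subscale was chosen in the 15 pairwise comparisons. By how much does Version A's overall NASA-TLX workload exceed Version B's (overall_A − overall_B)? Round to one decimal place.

Version A weighted sum = 4·52 + 4·56 + 3·7 + 2·54 + 0·8 + 2·15 = 208 + 224 + 21 + 108 + 0 + 30 = 591; overall_A = 591/15 = 39.4000.
Version B weighted sum = 4·80 + 4·77 + 3·12 + 2·37 + 0·22 + 2·5 = 320 + 308 + 36 + 74 + 0 + 10 = 748; overall_B = 748/15 = 49.8667.
Difference = 39.4000 − 49.8667 = -10.4667 ≈ -10.5.

-10.5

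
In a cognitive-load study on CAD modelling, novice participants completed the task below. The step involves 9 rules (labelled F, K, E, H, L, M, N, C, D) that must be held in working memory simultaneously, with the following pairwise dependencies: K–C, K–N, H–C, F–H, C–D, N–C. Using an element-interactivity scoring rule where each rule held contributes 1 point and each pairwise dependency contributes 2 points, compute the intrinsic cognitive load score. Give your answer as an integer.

Count of rules held simultaneously: 9.
Count of pairwise dependencies listed: 6.
Element contribution: 9 × 1 = 9.
Interaction contribution: 6 × 2 = 12.
Intrinsic load = 9 + 12 = 21.

21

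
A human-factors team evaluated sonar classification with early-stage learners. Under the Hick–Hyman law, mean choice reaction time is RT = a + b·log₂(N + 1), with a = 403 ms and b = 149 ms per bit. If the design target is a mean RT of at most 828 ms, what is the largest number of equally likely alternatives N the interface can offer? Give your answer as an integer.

6

Set 403 + 149·log₂(N + 1) ≤ 828.
log₂(N + 1) ≤ (828 − 403) / 149 = 2.8523.
N + 1 ≤ 2^2.8523 = 7.2215.
N ≤ 6.2215, so the largest integer N is 6.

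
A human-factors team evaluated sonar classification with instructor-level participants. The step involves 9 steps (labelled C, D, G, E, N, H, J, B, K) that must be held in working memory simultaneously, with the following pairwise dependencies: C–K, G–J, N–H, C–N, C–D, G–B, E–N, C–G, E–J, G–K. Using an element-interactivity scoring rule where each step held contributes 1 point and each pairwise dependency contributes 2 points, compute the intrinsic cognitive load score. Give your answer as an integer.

29

Count of steps held simultaneously: 9.
Count of pairwise dependencies listed: 10.
Element contribution: 9 × 1 = 9.
Interaction contribution: 10 × 2 = 20.
Intrinsic load = 9 + 20 = 29.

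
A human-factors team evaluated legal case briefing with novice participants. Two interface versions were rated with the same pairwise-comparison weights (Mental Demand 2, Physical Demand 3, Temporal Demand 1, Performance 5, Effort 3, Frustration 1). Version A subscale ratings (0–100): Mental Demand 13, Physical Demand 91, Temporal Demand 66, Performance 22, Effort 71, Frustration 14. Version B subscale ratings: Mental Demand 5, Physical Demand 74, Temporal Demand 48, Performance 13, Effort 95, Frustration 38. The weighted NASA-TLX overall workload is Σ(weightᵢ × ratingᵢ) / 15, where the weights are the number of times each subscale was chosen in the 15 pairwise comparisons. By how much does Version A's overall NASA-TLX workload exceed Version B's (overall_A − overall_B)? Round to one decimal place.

2.3

Version A weighted sum = 2·13 + 3·91 + 1·66 + 5·22 + 3·71 + 1·14 = 26 + 273 + 66 + 110 + 213 + 14 = 702; overall_A = 702/15 = 46.8000.
Version B weighted sum = 2·5 + 3·74 + 1·48 + 5·13 + 3·95 + 1·38 = 10 + 222 + 48 + 65 + 285 + 38 = 668; overall_B = 668/15 = 44.5333.
Difference = 46.8000 − 44.5333 = 2.2667 ≈ 2.3.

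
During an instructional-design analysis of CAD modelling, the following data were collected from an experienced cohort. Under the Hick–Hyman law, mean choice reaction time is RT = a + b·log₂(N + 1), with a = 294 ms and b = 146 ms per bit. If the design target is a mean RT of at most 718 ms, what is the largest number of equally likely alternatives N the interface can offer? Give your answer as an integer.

Set 294 + 146·log₂(N + 1) ≤ 718.
log₂(N + 1) ≤ (718 − 294) / 146 = 2.9041.
N + 1 ≤ 2^2.9041 = 7.4855.
N ≤ 6.4855, so the largest integer N is 6.

6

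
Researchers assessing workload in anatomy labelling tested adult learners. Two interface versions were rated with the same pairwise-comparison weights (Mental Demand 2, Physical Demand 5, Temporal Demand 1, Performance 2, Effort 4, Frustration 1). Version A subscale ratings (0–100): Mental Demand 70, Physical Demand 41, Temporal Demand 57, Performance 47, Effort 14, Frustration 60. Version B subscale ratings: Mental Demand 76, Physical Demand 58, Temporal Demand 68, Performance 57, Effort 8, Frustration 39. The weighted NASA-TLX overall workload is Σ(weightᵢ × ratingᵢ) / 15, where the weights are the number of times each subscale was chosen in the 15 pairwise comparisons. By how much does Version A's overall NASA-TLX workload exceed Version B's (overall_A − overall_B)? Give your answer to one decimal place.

Version A weighted sum = 2·70 + 5·41 + 1·57 + 2·47 + 4·14 + 1·60 = 140 + 205 + 57 + 94 + 56 + 60 = 612; overall_A = 612/15 = 40.8000.
Version B weighted sum = 2·76 + 5·58 + 1·68 + 2·57 + 4·8 + 1·39 = 152 + 290 + 68 + 114 + 32 + 39 = 695; overall_B = 695/15 = 46.3333.
Difference = 40.8000 − 46.3333 = -5.5333 ≈ -5.5.

-5.5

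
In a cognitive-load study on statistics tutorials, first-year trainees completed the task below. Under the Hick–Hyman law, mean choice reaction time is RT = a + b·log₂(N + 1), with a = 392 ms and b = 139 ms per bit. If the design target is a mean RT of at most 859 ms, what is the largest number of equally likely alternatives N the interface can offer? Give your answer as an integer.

Set 392 + 139·log₂(N + 1) ≤ 859.
log₂(N + 1) ≤ (859 − 392) / 139 = 3.3597.
N + 1 ≤ 2^3.3597 = 10.2653.
N ≤ 9.2653, so the largest integer N is 9.

9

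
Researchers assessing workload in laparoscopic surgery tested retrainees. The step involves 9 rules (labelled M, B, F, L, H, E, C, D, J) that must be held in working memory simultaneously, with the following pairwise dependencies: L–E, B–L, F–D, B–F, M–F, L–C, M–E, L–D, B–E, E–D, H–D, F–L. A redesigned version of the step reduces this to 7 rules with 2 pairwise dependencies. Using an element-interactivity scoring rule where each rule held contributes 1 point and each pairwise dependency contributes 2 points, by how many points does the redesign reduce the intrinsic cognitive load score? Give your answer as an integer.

Original: 9 × 1 + 12 × 2 = 9 + 24 = 33.
Redesigned: 7 × 1 + 2 × 2 = 7 + 4 = 11.
Reduction = 33 − 11 = 22.

22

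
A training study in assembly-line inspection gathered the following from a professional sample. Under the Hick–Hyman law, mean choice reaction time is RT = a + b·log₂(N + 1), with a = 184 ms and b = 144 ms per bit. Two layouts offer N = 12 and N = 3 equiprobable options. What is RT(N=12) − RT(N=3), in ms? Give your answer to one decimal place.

RT(12) = 184 + 144·log₂(13) = 184 + 144·3.7004 = 716.8576 ms.
RT(3) = 184 + 144·log₂(4) = 184 + 144·2.0000 = 472.0000 ms.
Difference = 716.8576 − 472.0000 = 244.8576 ≈ 244.9 ms.

244.9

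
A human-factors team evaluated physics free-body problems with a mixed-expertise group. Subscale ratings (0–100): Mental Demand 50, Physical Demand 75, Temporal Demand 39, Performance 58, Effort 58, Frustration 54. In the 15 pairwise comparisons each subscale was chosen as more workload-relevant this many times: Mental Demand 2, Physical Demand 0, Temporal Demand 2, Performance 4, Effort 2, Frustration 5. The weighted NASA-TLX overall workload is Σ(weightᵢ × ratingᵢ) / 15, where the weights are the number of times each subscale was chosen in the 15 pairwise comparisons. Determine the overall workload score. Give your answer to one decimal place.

53.1

The tallies are the weights (they sum to 15).
Weighted sum = 2·50 + 0·75 + 2·39 + 4·58 + 2·58 + 5·54
            = 100 + 0 + 78 + 232 + 116 + 270 = 796.
Overall workload = 796 / 15 = 53.0667 ≈ 53.1.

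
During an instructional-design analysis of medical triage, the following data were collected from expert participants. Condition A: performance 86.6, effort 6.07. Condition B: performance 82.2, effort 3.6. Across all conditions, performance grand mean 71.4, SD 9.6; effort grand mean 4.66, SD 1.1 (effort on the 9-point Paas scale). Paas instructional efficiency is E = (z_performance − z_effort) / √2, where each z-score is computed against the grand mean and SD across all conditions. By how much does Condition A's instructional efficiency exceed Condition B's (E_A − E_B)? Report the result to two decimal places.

Condition A: z_P = (86.6 − 71.4)/9.6 = 1.5833; z_E = (6.07 − 4.66)/1.1 = 1.2818; E_A = (1.5833 − 1.2818)/√2 = 0.2132.
Condition B: z_P = (82.2 − 71.4)/9.6 = 1.1250; z_E = (3.6 − 4.66)/1.1 = -0.9636; E_B = (1.1250 − (-0.9636))/√2 = 1.4769.
E_A − E_B = 0.2132 − 1.4769 = -1.2637 ≈ -1.26.

-1.26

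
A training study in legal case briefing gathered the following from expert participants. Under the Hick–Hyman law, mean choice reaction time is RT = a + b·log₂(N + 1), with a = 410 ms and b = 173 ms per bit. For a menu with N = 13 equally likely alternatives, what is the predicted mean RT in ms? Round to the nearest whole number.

log₂(13 + 1) = log₂(14) = 3.8074.
RT = 410 + 173 × 3.8074 = 410 + 658.6802 = 1068.6802 ms.
≈ 1069 ms.

1069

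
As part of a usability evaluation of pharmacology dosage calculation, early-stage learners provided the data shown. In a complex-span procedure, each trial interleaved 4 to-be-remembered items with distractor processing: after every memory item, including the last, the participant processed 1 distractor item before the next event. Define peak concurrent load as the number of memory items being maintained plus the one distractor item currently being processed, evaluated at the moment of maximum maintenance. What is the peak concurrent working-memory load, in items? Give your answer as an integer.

Maintenance is greatest during the distractor(s) after memory item 4: all 4 memory items are being held.
One distractor item is concurrently being processed.
Peak concurrent load = 4 + 1 = 5 items.

5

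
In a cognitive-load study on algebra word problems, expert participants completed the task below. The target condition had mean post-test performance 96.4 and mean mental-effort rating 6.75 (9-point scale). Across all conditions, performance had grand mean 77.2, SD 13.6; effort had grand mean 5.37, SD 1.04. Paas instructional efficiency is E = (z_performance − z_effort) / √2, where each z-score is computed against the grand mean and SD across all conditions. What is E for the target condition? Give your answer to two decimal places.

0.06

z_performance = (96.4 − 77.2) / 13.6 = 19.2000 / 13.6 = 1.4118.
z_effort = (6.75 − 5.37) / 1.04 = 1.3800 / 1.04 = 1.3269.
z_P − z_E = 1.4118 − 1.3269 = 0.0849.
E = 0.0849 / √2 = 0.0849 / 1.41421 = 0.0600 ≈ 0.06.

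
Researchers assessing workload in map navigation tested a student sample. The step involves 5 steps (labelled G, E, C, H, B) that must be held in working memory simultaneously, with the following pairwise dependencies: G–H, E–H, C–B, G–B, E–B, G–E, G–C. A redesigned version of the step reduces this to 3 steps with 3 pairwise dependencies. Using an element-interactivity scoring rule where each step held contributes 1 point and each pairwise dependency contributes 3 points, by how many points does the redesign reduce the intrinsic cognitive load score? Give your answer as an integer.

14

Original: 5 × 1 + 7 × 3 = 5 + 21 = 26.
Redesigned: 3 × 1 + 3 × 3 = 3 + 9 = 12.
Reduction = 26 − 12 = 14.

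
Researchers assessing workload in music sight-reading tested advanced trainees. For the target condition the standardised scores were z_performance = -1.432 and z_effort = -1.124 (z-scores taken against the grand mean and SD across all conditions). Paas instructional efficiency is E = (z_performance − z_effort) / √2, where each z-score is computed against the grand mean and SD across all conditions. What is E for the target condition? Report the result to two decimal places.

z_P − z_E = -1.432 − (-1.124) = -0.3080.
E = -0.3080 / √2 = -0.3080 / 1.41421 = -0.2178 ≈ -0.22.

-0.22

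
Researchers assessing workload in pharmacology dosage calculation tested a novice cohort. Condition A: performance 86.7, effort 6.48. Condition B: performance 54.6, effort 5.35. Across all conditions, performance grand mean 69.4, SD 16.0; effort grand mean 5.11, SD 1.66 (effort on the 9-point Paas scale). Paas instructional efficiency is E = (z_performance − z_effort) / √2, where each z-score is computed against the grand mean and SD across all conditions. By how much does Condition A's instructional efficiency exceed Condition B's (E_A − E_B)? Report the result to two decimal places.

0.94

Condition A: z_P = (86.7 − 69.4)/16.0 = 1.0812; z_E = (6.48 − 5.11)/1.66 = 0.8253; E_A = (1.0812 − 0.8253)/√2 = 0.1809.
Condition B: z_P = (54.6 − 69.4)/16.0 = -0.9250; z_E = (5.35 − 5.11)/1.66 = 0.1446; E_B = (-0.9250 − 0.1446)/√2 = -0.7563.
E_A − E_B = 0.1809 − (-0.7563) = 0.9372 ≈ 0.94.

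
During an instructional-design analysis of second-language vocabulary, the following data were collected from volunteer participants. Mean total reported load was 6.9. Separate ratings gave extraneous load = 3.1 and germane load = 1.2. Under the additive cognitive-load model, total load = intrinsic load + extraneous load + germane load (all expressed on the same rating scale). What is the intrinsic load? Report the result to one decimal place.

2.6

intrinsic load = total − extraneous − germane
             = 6.9 − 3.1 − 1.2 = 2.6.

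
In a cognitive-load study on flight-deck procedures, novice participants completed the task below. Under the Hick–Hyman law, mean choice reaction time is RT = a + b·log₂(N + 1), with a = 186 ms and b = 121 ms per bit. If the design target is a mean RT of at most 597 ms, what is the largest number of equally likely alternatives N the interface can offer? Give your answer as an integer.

9

Set 186 + 121·log₂(N + 1) ≤ 597.
log₂(N + 1) ≤ (597 − 186) / 121 = 3.3967.
N + 1 ≤ 2^3.3967 = 10.5319.
N ≤ 9.5319, so the largest integer N is 9.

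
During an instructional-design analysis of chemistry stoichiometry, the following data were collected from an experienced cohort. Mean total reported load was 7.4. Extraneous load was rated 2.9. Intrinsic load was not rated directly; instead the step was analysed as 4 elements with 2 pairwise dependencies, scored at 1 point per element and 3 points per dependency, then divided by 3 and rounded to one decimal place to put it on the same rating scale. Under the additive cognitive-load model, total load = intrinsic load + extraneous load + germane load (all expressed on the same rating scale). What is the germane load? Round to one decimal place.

Intrinsic (element-interactivity): (4 × 1 + 2 × 3) / 3 = 10 / 3 = 3.3333 → 3.3.
germane load = total − intrinsic − extraneous
             = 7.4 − 3.3 − 2.9 = 1.2.

1.2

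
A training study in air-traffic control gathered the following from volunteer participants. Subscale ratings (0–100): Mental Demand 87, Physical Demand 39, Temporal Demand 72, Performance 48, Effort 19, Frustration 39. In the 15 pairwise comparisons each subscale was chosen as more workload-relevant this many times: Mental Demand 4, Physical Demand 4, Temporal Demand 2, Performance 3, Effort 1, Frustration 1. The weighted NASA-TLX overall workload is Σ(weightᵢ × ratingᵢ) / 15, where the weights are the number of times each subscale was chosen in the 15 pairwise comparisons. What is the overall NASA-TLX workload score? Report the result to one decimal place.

56.7

The tallies are the weights (they sum to 15).
Weighted sum = 4·87 + 4·39 + 2·72 + 3·48 + 1·19 + 1·39
            = 348 + 156 + 144 + 144 + 19 + 39 = 850.
Overall workload = 850 / 15 = 56.6667 ≈ 56.7.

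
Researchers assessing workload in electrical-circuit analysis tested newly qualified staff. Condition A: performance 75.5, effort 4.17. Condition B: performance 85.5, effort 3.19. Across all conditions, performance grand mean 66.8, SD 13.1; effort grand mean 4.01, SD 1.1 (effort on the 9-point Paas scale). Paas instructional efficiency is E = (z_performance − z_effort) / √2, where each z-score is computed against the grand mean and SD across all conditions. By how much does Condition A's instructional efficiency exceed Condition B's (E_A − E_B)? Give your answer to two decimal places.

-1.17

Condition A: z_P = (75.5 − 66.8)/13.1 = 0.6641; z_E = (4.17 − 4.01)/1.1 = 0.1455; E_A = (0.6641 − 0.1455)/√2 = 0.3667.
Condition B: z_P = (85.5 − 66.8)/13.1 = 1.4275; z_E = (3.19 − 4.01)/1.1 = -0.7455; E_B = (1.4275 − (-0.7455))/√2 = 1.5365.
E_A − E_B = 0.3667 − 1.5365 = -1.1698 ≈ -1.17.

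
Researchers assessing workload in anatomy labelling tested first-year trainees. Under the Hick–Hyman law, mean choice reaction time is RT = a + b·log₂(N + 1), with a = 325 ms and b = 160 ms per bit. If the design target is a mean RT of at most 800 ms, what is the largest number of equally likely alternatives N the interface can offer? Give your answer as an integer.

Set 325 + 160·log₂(N + 1) ≤ 800.
log₂(N + 1) ≤ (800 − 325) / 160 = 2.9688.
N + 1 ≤ 2^2.9688 = 7.8288.
N ≤ 6.8288, so the largest integer N is 6.

6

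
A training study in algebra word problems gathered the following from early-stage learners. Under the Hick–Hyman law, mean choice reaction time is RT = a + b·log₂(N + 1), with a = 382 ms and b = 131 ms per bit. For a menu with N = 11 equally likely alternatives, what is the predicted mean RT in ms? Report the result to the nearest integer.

log₂(11 + 1) = log₂(12) = 3.5850.
RT = 382 + 131 × 3.5850 = 382 + 469.6350 = 851.6350 ms.
≈ 852 ms.

852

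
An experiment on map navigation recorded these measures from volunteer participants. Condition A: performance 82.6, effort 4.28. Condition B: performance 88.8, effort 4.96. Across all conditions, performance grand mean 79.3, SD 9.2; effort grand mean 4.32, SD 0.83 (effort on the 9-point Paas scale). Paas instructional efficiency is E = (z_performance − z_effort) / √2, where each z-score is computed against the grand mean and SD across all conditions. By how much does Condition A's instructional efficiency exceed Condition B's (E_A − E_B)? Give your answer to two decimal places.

0.10

Condition A: z_P = (82.6 − 79.3)/9.2 = 0.3587; z_E = (4.28 − 4.32)/0.83 = -0.0482; E_A = (0.3587 − (-0.0482))/√2 = 0.2877.
Condition B: z_P = (88.8 − 79.3)/9.2 = 1.0326; z_E = (4.96 − 4.32)/0.83 = 0.7711; E_B = (1.0326 − 0.7711)/√2 = 0.1849.
E_A − E_B = 0.2877 − 0.1849 = 0.1028 ≈ 0.10.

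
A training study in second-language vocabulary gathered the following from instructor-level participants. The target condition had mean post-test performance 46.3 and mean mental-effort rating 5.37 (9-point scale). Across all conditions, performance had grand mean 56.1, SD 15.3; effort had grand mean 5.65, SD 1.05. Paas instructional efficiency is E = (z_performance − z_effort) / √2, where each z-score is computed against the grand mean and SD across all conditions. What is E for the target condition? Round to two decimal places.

-0.26

z_performance = (46.3 − 56.1) / 15.3 = -9.8000 / 15.3 = -0.6405.
z_effort = (5.37 − 5.65) / 1.05 = -0.2800 / 1.05 = -0.2667.
z_P − z_E = -0.6405 − (-0.2667) = -0.3738.
E = -0.3738 / √2 = -0.3738 / 1.41421 = -0.2643 ≈ -0.26.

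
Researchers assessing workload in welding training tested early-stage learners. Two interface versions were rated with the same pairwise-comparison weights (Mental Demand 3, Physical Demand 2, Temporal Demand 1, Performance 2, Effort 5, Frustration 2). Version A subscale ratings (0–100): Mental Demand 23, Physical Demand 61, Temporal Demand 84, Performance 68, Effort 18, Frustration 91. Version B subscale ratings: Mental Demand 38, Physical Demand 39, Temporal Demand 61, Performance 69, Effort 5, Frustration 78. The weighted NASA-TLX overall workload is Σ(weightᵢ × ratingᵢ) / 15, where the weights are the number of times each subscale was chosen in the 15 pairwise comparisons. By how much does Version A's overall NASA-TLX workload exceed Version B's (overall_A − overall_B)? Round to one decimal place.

7.4

Version A weighted sum = 3·23 + 2·61 + 1·84 + 2·68 + 5·18 + 2·91 = 69 + 122 + 84 + 136 + 90 + 182 = 683; overall_A = 683/15 = 45.5333.
Version B weighted sum = 3·38 + 2·39 + 1·61 + 2·69 + 5·5 + 2·78 = 114 + 78 + 61 + 138 + 25 + 156 = 572; overall_B = 572/15 = 38.1333.
Difference = 45.5333 − 38.1333 = 7.4000 ≈ 7.4.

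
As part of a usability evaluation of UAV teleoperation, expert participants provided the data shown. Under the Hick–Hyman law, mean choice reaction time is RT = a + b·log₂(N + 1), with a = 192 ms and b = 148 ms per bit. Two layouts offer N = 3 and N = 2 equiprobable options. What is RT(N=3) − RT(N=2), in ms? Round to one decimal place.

RT(3) = 192 + 148·log₂(4) = 192 + 148·2.0000 = 488.0000 ms.
RT(2) = 192 + 148·log₂(3) = 192 + 148·1.5850 = 426.5800 ms.
Difference = 488.0000 − 426.5800 = 61.4200 ≈ 61.4 ms.

61.4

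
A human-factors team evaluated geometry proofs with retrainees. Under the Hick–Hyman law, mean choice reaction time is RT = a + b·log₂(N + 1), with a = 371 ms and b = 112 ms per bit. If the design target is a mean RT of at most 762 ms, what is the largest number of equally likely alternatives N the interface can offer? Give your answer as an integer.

Set 371 + 112·log₂(N + 1) ≤ 762.
log₂(N + 1) ≤ (762 − 371) / 112 = 3.4911.
N + 1 ≤ 2^3.4911 = 11.2441.
N ≤ 10.2441, so the largest integer N is 10.

10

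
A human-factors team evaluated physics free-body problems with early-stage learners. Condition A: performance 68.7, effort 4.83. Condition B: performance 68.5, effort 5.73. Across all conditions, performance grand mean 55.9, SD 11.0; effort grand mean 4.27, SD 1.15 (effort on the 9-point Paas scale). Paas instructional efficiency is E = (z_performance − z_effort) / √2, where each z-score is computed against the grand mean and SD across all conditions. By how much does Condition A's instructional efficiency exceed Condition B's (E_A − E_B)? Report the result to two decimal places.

0.57

Condition A: z_P = (68.7 − 55.9)/11.0 = 1.1636; z_E = (4.83 − 4.27)/1.15 = 0.4870; E_A = (1.1636 − 0.4870)/√2 = 0.4784.
Condition B: z_P = (68.5 − 55.9)/11.0 = 1.1455; z_E = (5.73 − 4.27)/1.15 = 1.2696; E_B = (1.1455 − 1.2696)/√2 = -0.0878.
E_A − E_B = 0.4784 − (-0.0878) = 0.5662 ≈ 0.57.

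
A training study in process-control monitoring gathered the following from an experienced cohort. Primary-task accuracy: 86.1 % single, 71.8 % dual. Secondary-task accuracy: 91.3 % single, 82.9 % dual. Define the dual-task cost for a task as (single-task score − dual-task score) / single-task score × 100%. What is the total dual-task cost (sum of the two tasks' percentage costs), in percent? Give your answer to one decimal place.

Primary cost = (86.1 − 71.8) / 86.1 × 100% = 16.6086%.
Secondary cost = (91.3 − 82.9) / 91.3 × 100% = 9.2004%.
Total = 16.6086% + 9.2004% = 25.8090% ≈ 25.8%.

25.8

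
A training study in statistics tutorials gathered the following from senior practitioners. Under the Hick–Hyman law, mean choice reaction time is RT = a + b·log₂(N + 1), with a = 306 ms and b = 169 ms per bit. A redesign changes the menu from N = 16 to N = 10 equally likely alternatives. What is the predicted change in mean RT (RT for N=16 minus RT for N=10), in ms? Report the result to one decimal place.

106.1

RT(16) = 306 + 169·log₂(17) = 306 + 169·4.0875 = 996.7875 ms.
RT(10) = 306 + 169·log₂(11) = 306 + 169·3.4594 = 890.6386 ms.
Difference = 996.7875 − 890.6386 = 106.1489 ≈ 106.1 ms.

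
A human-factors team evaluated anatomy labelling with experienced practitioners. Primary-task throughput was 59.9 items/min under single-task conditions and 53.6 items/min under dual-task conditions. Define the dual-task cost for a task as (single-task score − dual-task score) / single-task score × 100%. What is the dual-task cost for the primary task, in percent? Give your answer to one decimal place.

Cost = (59.9 − 53.6) / 59.9 × 100%
     = 6.3000 / 59.9 × 100% = 10.5175%.
≈ 10.5%.

10.5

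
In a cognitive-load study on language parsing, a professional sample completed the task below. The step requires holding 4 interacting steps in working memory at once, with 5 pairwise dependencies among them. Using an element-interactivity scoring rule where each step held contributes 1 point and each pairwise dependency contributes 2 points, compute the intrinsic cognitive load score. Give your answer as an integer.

14

Element contribution: 4 × 1 = 4.
Interaction contribution: 5 × 2 = 10.
Intrinsic load = 4 + 10 = 14.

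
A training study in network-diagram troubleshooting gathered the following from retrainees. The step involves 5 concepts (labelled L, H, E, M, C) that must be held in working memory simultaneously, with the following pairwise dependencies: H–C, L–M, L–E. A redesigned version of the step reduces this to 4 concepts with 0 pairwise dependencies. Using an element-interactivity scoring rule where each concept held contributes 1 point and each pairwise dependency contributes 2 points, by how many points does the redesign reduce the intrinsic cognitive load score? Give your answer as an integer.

7

Original: 5 × 1 + 3 × 2 = 5 + 6 = 11.
Redesigned: 4 × 1 + 0 × 2 = 4 + 0 = 4.
Reduction = 11 − 4 = 7.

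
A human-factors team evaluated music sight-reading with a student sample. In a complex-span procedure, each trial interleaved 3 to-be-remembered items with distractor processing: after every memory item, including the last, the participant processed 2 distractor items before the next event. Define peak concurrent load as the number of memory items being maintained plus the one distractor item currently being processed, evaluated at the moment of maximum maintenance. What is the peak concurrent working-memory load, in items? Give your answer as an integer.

4

Maintenance is greatest during the distractor(s) after memory item 3: all 3 memory items are being held.
One distractor item is concurrently being processed.
Peak concurrent load = 3 + 1 = 4 items.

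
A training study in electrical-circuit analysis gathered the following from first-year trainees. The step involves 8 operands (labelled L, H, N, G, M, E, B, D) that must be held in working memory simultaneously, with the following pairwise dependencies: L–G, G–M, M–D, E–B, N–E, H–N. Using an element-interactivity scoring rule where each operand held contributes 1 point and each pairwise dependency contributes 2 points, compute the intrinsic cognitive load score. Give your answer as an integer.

Count of operands held simultaneously: 8.
Count of pairwise dependencies listed: 6.
Element contribution: 8 × 1 = 8.
Interaction contribution: 6 × 2 = 12.
Intrinsic load = 8 + 12 = 20.

20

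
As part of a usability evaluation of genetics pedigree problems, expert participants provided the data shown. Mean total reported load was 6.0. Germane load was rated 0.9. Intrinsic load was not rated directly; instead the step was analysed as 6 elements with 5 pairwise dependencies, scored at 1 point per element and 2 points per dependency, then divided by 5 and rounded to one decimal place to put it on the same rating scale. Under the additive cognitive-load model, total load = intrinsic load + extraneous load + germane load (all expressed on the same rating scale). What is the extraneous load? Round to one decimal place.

1.9

Intrinsic (element-interactivity): (6 × 1 + 5 × 2) / 5 = 16 / 5 = 3.2000 → 3.2.
extraneous load = total − intrinsic − germane
             = 6.0 − 3.2 − 0.9 = 1.9.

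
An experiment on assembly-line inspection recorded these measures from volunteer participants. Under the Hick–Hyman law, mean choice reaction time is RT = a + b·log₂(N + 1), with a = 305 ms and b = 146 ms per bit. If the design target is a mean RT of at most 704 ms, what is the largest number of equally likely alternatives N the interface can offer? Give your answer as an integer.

5

Set 305 + 146·log₂(N + 1) ≤ 704.
log₂(N + 1) ≤ (704 − 305) / 146 = 2.7329.
N + 1 ≤ 2^2.7329 = 6.6479.
N ≤ 5.6479, so the largest integer N is 5.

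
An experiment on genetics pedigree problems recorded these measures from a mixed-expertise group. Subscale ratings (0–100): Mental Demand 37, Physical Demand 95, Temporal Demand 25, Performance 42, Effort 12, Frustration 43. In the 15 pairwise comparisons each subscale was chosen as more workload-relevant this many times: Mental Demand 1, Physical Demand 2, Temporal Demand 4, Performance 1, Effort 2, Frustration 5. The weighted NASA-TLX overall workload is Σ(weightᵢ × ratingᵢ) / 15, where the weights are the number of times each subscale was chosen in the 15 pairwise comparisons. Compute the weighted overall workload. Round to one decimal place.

The tallies are the weights (they sum to 15).
Weighted sum = 1·37 + 2·95 + 4·25 + 1·42 + 2·12 + 5·43
            = 37 + 190 + 100 + 42 + 24 + 215 = 608.
Overall workload = 608 / 15 = 40.5333 ≈ 40.5.

40.5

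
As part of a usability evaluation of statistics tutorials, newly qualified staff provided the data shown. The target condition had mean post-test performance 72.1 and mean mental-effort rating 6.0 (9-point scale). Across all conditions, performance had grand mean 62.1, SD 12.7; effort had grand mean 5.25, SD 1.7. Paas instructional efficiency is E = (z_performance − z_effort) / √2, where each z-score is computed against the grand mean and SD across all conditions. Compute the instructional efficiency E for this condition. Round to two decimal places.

0.24

z_performance = (72.1 − 62.1) / 12.7 = 10.0000 / 12.7 = 0.7874.
z_effort = (6.0 − 5.25) / 1.7 = 0.7500 / 1.7 = 0.4412.
z_P − z_E = 0.7874 − 0.4412 = 0.3462.
E = 0.3462 / √2 = 0.3462 / 1.41421 = 0.2448 ≈ 0.24.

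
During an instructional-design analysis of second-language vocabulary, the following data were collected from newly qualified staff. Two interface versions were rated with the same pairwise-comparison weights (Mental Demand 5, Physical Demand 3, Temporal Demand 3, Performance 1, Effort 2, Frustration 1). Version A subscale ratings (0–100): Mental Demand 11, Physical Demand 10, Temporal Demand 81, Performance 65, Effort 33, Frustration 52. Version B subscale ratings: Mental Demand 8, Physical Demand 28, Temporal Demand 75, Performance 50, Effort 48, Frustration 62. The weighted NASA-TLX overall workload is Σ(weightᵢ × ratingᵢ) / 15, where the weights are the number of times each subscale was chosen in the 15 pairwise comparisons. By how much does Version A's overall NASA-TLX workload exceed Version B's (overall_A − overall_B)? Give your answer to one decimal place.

-3.1

Version A weighted sum = 5·11 + 3·10 + 3·81 + 1·65 + 2·33 + 1·52 = 55 + 30 + 243 + 65 + 66 + 52 = 511; overall_A = 511/15 = 34.0667.
Version B weighted sum = 5·8 + 3·28 + 3·75 + 1·50 + 2·48 + 1·62 = 40 + 84 + 225 + 50 + 96 + 62 = 557; overall_B = 557/15 = 37.1333.
Difference = 34.0667 − 37.1333 = -3.0666 ≈ -3.1.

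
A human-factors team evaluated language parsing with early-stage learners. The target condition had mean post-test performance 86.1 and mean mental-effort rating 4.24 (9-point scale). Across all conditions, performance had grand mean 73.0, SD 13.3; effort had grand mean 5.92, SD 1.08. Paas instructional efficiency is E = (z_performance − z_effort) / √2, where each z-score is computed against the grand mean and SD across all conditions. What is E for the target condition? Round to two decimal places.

z_performance = (86.1 − 73.0) / 13.3 = 13.1000 / 13.3 = 0.9850.
z_effort = (4.24 − 5.92) / 1.08 = -1.6800 / 1.08 = -1.5556.
z_P − z_E = 0.9850 − (-1.5556) = 2.5406.
E = 2.5406 / √2 = 2.5406 / 1.41421 = 1.7965 ≈ 1.80.

1.80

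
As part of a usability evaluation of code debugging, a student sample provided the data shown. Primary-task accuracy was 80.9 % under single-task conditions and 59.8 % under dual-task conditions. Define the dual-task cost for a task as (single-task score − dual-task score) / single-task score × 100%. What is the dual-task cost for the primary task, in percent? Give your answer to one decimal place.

26.1

Cost = (80.9 − 59.8) / 80.9 × 100%
     = 21.1000 / 80.9 × 100% = 26.0816%.
≈ 26.1%.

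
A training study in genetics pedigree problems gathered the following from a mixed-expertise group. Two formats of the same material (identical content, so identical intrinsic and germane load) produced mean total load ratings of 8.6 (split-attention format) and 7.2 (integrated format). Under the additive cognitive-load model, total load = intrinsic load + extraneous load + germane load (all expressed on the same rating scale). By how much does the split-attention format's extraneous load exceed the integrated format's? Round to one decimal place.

1.4

Intrinsic and germane load are equal across formats, so the difference in total load equals the difference in extraneous load.
Extraneous-load difference = 8.6 − 7.2 = 1.4.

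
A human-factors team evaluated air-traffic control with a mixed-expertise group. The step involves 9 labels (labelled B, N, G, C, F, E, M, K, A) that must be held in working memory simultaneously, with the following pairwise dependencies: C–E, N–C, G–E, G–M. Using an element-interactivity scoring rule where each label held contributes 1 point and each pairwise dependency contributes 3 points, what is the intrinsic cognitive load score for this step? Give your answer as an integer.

21

Count of labels held simultaneously: 9.
Count of pairwise dependencies listed: 4.
Element contribution: 9 × 1 = 9.
Interaction contribution: 4 × 3 = 12.
Intrinsic load = 9 + 12 = 21.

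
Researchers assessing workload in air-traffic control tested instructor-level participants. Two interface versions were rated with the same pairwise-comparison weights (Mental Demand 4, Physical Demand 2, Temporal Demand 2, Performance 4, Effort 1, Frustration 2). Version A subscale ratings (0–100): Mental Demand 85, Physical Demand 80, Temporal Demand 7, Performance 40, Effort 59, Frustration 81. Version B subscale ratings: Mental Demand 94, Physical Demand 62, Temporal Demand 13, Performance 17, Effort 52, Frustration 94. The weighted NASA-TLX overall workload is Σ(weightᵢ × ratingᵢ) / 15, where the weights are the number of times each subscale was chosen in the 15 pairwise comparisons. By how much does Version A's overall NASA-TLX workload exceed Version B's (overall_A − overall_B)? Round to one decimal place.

Version A weighted sum = 4·85 + 2·80 + 2·7 + 4·40 + 1·59 + 2·81 = 340 + 160 + 14 + 160 + 59 + 162 = 895; overall_A = 895/15 = 59.6667.
Version B weighted sum = 4·94 + 2·62 + 2·13 + 4·17 + 1·52 + 2·94 = 376 + 124 + 26 + 68 + 52 + 188 = 834; overall_B = 834/15 = 55.6000.
Difference = 59.6667 − 55.6000 = 4.0667 ≈ 4.1.

4.1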